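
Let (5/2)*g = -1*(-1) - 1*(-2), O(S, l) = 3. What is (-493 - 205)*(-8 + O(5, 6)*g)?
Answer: 15356/5 ≈ 3071.2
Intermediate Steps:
g = 6/5 (g = 2*(-1*(-1) - 1*(-2))/5 = 2*(1 + 2)/5 = (2/5)*3 = 6/5 ≈ 1.2000)
(-493 - 205)*(-8 + O(5, 6)*g) = (-493 - 205)*(-8 + 3*(6/5)) = -698*(-8 + 18/5) = -698*(-22/5) = 15356/5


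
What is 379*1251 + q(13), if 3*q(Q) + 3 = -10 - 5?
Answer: 474123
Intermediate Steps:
q(Q) = -6 (q(Q) = -1 + (-10 - 5)/3 = -1 + (⅓)*(-15) = -1 - 5 = -6)
379*1251 + q(13) = 379*1251 - 6 = 474129 - 6 = 474123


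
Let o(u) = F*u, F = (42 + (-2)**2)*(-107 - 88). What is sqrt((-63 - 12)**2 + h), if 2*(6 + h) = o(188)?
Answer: I*sqrt(837561) ≈ 915.18*I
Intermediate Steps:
F = -8970 (F = (42 + 4)*(-195) = 46*(-195) = -8970)
o(u) = -8970*u
h = -843186 (h = -6 + (-8970*188)/2 = -6 + (1/2)*(-1686360) = -6 - 843180 = -843186)
sqrt((-63 - 12)**2 + h) = sqrt((-63 - 12)**2 - 843186) = sqrt((-75)**2 - 843186) = sqrt(5625 - 843186) = sqrt(-837561) = I*sqrt(837561)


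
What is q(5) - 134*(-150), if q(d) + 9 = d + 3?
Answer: 20099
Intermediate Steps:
q(d) = -6 + d (q(d) = -9 + (d + 3) = -9 + (3 + d) = -6 + d)
q(5) - 134*(-150) = (-6 + 5) - 134*(-150) = -1 + 20100 = 20099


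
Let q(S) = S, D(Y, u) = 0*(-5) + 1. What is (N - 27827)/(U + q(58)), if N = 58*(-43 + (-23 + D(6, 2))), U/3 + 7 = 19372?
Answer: -31597/58153 ≈ -0.54334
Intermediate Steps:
D(Y, u) = 1 (D(Y, u) = 0 + 1 = 1)
U = 58095 (U = -21 + 3*19372 = -21 + 58116 = 58095)
N = -3770 (N = 58*(-43 + (-23 + 1)) = 58*(-43 - 22) = 58*(-65) = -3770)
(N - 27827)/(U + q(58)) = (-3770 - 27827)/(58095 + 58) = -31597/58153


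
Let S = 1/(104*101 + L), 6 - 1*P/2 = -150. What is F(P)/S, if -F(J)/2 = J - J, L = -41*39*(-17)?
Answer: 0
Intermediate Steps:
P = 312 (P = 12 - 2*(-150) = 12 + 300 = 312)
L = 27183 (L = -1599*(-17) = 27183)
F(J) = 0 (F(J) = -2*(J - J) = -2*0 = 0)
S = 1/37687 (S = 1/(104*101 + 27183) = 1/(10504 + 27183) = 1/37687 ≈ 2.6534e-5)
F(P)/S = 0/(1/37687) = 0*37687 = 0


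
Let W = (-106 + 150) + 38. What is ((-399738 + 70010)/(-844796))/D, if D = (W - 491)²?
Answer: 82432/35329579919 ≈ 2.3332e-6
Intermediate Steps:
W = 82 (W = 44 + 38 = 82)
D = 167281 (D = (82 - 491)² = (-409)² = 167281)
((-399738 + 70010)/(-844796))/D = ((-399738 + 70010)/(-844796))/167281 = -329728*(-1/844796)*(1/167281) = (82432/211199)*(1/167281) = 82432/35329579919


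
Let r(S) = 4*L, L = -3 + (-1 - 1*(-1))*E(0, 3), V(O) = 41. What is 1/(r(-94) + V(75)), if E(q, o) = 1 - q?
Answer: 1/29 ≈ 0.034483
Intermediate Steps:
L = -3 (L = -3 + (-1 - 1*(-1))*(1 - 1*0) = -3 + (-1 + 1)*(1 + 0) = -3 + 0*1 = -3 + 0 = -3)
r(S) = -12 (r(S) = 4*(-3) = -12)
1/(r(-94) + V(75)) = 1/(-12 + 41) = 1/29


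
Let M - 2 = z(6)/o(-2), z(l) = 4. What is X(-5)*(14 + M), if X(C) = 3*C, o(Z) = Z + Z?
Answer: -225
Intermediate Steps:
o(Z) = 2*Z
M = 1 (M = 2 + 4/((2*(-2))) = 2 + 4/(-4) = 2 + 4*(-1/4) = 2 - 1 = 1)
X(-5)*(14 + M) = (3*(-5))*(14 + 1) = -15*15 = -225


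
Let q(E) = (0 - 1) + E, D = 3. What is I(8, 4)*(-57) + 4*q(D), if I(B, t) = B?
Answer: -448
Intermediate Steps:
q(E) = -1 + E
I(8, 4)*(-57) + 4*q(D) = 8*(-57) + 4*(-1 + 3) = -456 + 4*2 = -456 + 8 = -448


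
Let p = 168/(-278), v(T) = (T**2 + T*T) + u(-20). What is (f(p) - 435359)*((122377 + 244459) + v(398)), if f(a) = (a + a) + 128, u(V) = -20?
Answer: -41357390491848/139 ≈ -2.9754e+11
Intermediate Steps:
v(T) = -20 + 2*T**2 (v(T) = (T**2 + T*T) - 20 = (T**2 + T**2) - 20 = 2*T**2 - 20 = -20 + 2*T**2)
p = -84/139 (p = 168*(-1/278) = -84/139 ≈ -0.60432)
f(a) = 128 + 2*a (f(a) = 2*a + 128 = 128 + 2*a)
(f(p) - 435359)*((122377 + 244459) + v(398)) = ((128 + 2*(-84/139)) - 435359)*((122377 + 244459) + (-20 + 2*398**2)) = ((128 - 168/139) - 435359)*(366836 + (-20 + 2*158404)) = (17624/139 - 435359)*(366836 + (-20 + 316808)) = -60497277*(366836 + 316788)/139 = -60497277/139*683624 = -41357390491848/139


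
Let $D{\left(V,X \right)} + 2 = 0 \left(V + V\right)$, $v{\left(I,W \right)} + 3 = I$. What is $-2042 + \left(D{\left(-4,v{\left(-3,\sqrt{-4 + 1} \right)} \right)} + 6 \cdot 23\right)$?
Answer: $-1906$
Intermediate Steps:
$v{\left(I,W \right)} = -3 + I$
$D{\left(V,X \right)} = -2$ ($D{\left(V,X \right)} = -2 + 0 \left(V + V\right) = -2 + 0 \cdot 2 V = -2 + 0 = -2$)
$-2042 + \left(D{\left(-4,v{\left(-3,\sqrt{-4 + 1} \right)} \right)} + 6 \cdot 23\right) = -2042 + \left(-2 + 6 \cdot 23\right) = -2042 + \left(-2 + 138\right) = -2042 + 136 = -1906$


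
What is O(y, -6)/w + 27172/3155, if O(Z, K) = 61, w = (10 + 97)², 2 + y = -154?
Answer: 311284683/36121595 ≈ 8.6177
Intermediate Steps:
y = -156 (y = -2 - 154 = -156)
w = 11449 (w = 107² = 11449)
O(y, -6)/w + 27172/3155 = 61/11449 + 27172/3155 = 311284683/36121595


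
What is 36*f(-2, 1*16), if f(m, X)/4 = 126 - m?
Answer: 18432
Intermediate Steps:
f(m, X) = 504 - 4*m (f(m, X) = 4*(126 - m) = 504 - 4*m)
36*f(-2, 1*16) = 36*(504 - 4*(-2)) = 36*(504 + 8) = 36*512 = 18432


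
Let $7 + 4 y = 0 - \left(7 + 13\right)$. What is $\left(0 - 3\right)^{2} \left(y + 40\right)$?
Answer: $\frac{1197}{4} \approx 299.25$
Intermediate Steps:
$y = - \frac{27}{4}$ ($y = - \frac{7}{4} + \frac{0 - \left(7 + 13\right)}{4} = - \frac{7}{4} + \frac{0 - 20}{4} = - \frac{7}{4} + \frac{1}{4} \left(-20\right) = - \frac{7}{4} - 5 = - \frac{27}{4} \approx -6.75$)
$\left(0 - 3\right)^{2} \left(y + 40\right) = \left(0 - 3\right)^{2} \left(- \frac{27}{4} + 40\right) = \left(-3\right)^{2} \cdot \frac{133}{4} = 9 \cdot \frac{133}{4} = \frac{1197}{4}$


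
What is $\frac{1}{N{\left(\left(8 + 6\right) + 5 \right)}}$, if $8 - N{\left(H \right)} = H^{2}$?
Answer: $- \frac{1}{353} \approx -0.0028329$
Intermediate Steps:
$N{\left(H \right)} = 8 - H^{2}$
$\frac{1}{N{\left(\left(8 + 6\right) + 5 \right)}} = \frac{1}{8 - \left(\left(8 + 6\right) + 5\right)^{2}} = \frac{1}{8 - \left(14 + 5\right)^{2}} = \frac{1}{8 - 19^{2}} = \frac{1}{8 - 361} = \frac{1}{-353} = - \frac{1}{353}$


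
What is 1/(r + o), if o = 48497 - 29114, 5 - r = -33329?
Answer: 1/52717 ≈ 1.8969e-5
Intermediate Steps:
r = 33334 (r = 5 - 1*(-33329) = 5 + 33329 = 33334)
o = 19383
1/(r + o) = 1/(33334 + 19383) = 1/52717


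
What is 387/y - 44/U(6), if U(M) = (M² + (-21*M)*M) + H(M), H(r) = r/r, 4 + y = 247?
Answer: 32105/19413 ≈ 1.6538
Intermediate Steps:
y = 243 (y = -4 + 247 = 243)
H(r) = 1
U(M) = 1 - 20*M² (U(M) = (M² + (-21*M)*M) + 1 = (M² - 21*M²) + 1 = -20*M² + 1 = 1 - 20*M²)
387/y - 44/U(6) = 387/243 - 44/(1 - 20*6²) = 387*(1/243) - 44/(1 - 20*36) = 43/27 - 44/(1 - 720) = 43/27 - 44/(-719) = 43/27 - 44*(-1/719) = 43/27 + 44/719 = 32105/19413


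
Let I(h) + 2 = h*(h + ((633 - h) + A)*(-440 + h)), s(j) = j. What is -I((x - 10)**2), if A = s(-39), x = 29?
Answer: 6514608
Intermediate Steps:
A = -39
I(h) = -2 + h*(h + (-440 + h)*(594 - h)) (I(h) = -2 + h*(h + ((633 - h) - 39)*(-440 + h)) = -2 + h*(h + (594 - h)*(-440 + h)) = -2 + h*(h + (-440 + h)*(594 - h)))
-I((x - 10)**2) = -(-2 - ((29 - 10)**2)**3 - 261360*(29 - 10)**2 + 1035*((29 - 10)**2)**2) = -(-2 - (19**2)**3 - 261360*19**2 + 1035*(19**2)**2) = -(-2 - 1*361**3 - 261360*361 + 1035*361**2) = -(-2 - 1*47045881 - 94350960 + 1035*130321) = -(-2 - 47045881 - 94350960 + 134882235) = -1*(-6514608) = 6514608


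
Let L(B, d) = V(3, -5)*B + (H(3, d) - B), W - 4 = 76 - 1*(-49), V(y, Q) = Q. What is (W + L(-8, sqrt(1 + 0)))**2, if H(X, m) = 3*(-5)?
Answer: 26244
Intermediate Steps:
W = 129 (W = 4 + (76 - 1*(-49)) = 4 + (76 + 49) = 4 + 125 = 129)
H(X, m) = -15
L(B, d) = -15 - 6*B (L(B, d) = -5*B + (-15 - B) = -15 - 6*B)
(W + L(-8, sqrt(1 + 0)))**2 = (129 + (-15 - 6*(-8)))**2 = (129 + (-15 + 48))**2 = (129 + 33)**2 = 162**2 = 26244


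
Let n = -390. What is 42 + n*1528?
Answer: -595878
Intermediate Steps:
42 + n*1528 = 42 - 390*1528 = 42 - 595920 = -595878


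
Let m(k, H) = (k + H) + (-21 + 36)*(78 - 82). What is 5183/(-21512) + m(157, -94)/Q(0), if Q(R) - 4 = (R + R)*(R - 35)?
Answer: 10951/21512 ≈ 0.50906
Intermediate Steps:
m(k, H) = -60 + H + k (m(k, H) = (H + k) + 15*(-4) = (H + k) - 60 = -60 + H + k)
Q(R) = 4 + 2*R*(-35 + R) (Q(R) = 4 + (R + R)*(R - 35) = 4 + (2*R)*(-35 + R) = 4 + 2*R*(-35 + R))
5183/(-21512) + m(157, -94)/Q(0) = 5183/(-21512) + (-60 - 94 + 157)/(4 - 70*0 + 2*0²) = 5183*(-1/21512) + 3/(4 + 0 + 2*0) = -5183/21512 + 3/(4 + 0 + 0) = -5183/21512 + 3/4 = -5183/21512 + 3*(¼) = -5183/21512 + ¾ = 10951/21512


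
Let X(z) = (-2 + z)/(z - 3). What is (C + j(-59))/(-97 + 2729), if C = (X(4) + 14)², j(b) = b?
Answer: 197/2632 ≈ 0.074848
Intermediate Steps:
X(z) = (-2 + z)/(-3 + z)
C = 256 (C = ((-2 + 4)/(-3 + 4) + 14)² = (2/1 + 14)² = (1*2 + 14)² = (2 + 14)² = 16² = 256)
(C + j(-59))/(-97 + 2729) = (256 - 59)/(-97 + 2729) = 197/2632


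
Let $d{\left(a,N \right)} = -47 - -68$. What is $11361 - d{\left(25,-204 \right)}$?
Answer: $11340$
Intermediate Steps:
$d{\left(a,N \right)} = 21$ ($d{\left(a,N \right)} = -47 + 68 = 21$)
$11361 - d{\left(25,-204 \right)} = 11361 - 21 = 11340$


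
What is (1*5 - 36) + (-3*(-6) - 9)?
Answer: -22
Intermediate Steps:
(1*5 - 36) + (-3*(-6) - 9) = (5 - 36) + (18 - 9) = -31 + 9 = -22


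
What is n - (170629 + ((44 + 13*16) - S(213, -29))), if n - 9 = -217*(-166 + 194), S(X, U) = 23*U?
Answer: -177615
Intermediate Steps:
n = -6067 (n = 9 - 217*(-166 + 194) = 9 - 217*28 = 9 - 6076 = -6067)
n - (170629 + ((44 + 13*16) - S(213, -29))) = -6067 - (170629 + ((44 + 13*16) - 23*(-29))) = -6067 - (170629 + ((44 + 208) - 1*(-667))) = -6067 - (170629 + (252 + 667)) = -6067 - (170629 + 919) = -6067 - 1*171548 = -6067 - 171548 = -177615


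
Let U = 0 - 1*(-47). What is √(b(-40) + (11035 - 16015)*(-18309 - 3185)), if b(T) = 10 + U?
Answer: 3*√11893353 ≈ 10346.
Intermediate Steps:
U = 47 (U = 0 + 47 = 47)
b(T) = 57 (b(T) = 10 + 47 = 57)
√(b(-40) + (11035 - 16015)*(-18309 - 3185)) = √(57 + (11035 - 16015)*(-18309 - 3185)) = √(57 - 4980*(-21494)) = √(57 + 107040120) = √107040177 = 3*√11893353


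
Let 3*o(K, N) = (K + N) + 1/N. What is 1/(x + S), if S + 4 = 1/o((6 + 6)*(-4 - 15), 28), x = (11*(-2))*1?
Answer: -5599/145658 ≈ -0.038439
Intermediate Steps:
o(K, N) = K/3 + N/3 + 1/(3*N) (o(K, N) = ((K + N) + 1/N)/3 = (K + N + 1/N)/3 = K/3 + N/3 + 1/(3*N))
x = -22 (x = -22*1 = -22)
S = -22480/5599 (S = -4 + 1/((1/3)*(1 + 28*((6 + 6)*(-4 - 15) + 28))/28) = -4 + 1/((1/3)*(1/28)*(1 + 28*(12*(-19) + 28))) = -4 + 1/((1/3)*(1/28)*(1 + 28*(-228 + 28))) = -4 + 1/((1/3)*(1/28)*(1 + 28*(-200))) = -4 + 1/((1/3)*(1/28)*(1 - 5600)) = -4 + 1/((1/3)*(1/28)*(-5599)) = -4 + 1/(-5599/84) = -4 - 84/5599 = -22480/5599 ≈ -4.0150)
1/(x + S) = 1/(-22 - 22480/5599) = 1/(-145658/5599) = -5599/145658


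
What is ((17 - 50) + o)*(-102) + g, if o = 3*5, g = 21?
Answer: 1857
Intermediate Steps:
o = 15
((17 - 50) + o)*(-102) + g = ((17 - 50) + 15)*(-102) + 21 = (-33 + 15)*(-102) + 21 = -18*(-102) + 21 = 1836 + 21 = 1857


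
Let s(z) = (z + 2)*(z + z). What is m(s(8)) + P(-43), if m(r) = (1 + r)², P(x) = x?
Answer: 25878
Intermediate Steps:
s(z) = 2*z*(2 + z) (s(z) = (2 + z)*(2*z) = 2*z*(2 + z))
m(s(8)) + P(-43) = (1 + 2*8*(2 + 8))² - 43 = (1 + 2*8*10)² - 43 = (1 + 160)² - 43 = 161² - 43 = 25921 - 43 = 25878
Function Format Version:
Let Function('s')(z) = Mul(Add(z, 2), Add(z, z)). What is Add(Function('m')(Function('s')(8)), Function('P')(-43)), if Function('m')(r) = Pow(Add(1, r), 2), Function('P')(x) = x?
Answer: 25878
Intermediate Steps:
Function('s')(z) = Mul(2, z, Add(2, z)) (Function('s')(z) = Mul(Add(2, z), Mul(2, z)) = Mul(2, z, Add(2, z)))
Add(Function('m')(Function('s')(8)), Function('P')(-43)) = Add(Pow(Add(1, Mul(2, 8, Add(2, 8))), 2), -43) = Add(Pow(Add(1, Mul(2, 8, 10)), 2), -43) = Add(Pow(Add(1, 160), 2), -43) = Add(Pow(161, 2), -43) = Add(25921, -43) = 25878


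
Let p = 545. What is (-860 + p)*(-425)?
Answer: 133875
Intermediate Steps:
(-860 + p)*(-425) = (-860 + 545)*(-425) = -315*(-425) = 133875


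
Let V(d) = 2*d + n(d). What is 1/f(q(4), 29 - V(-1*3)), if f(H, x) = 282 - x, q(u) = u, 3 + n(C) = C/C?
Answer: 1/245 ≈ 0.0040816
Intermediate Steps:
n(C) = -2 (n(C) = -3 + C/C = -3 + 1 = -2)
V(d) = -2 + 2*d (V(d) = 2*d - 2 = -2 + 2*d)
1/f(q(4), 29 - V(-1*3)) = 1/(282 - (29 - (-2 + 2*(-1*3)))) = 1/(282 - (29 - (-2 + 2*(-3)))) = 1/(282 - (29 - (-2 - 6))) = 1/(282 - (29 - 1*(-8))) = 1/(282 - (29 + 8)) = 1/(282 - 1*37) = 1/(282 - 37) = 1/245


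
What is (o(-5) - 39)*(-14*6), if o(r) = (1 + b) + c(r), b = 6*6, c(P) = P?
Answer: 588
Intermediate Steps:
b = 36
o(r) = 37 + r (o(r) = (1 + 36) + r = 37 + r)
(o(-5) - 39)*(-14*6) = ((37 - 5) - 39)*(-14*6) = (32 - 39)*(-84) = -7*(-84) = 588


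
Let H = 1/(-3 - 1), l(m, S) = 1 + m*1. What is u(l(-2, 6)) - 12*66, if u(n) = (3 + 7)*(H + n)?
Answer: -1609/2 ≈ -804.50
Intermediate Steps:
l(m, S) = 1 + m
H = -¼ (H = 1/(-4) = -¼ ≈ -0.25000)
u(n) = -5/2 + 10*n (u(n) = (3 + 7)*(-¼ + n) = 10*(-¼ + n) = -5/2 + 10*n)
u(l(-2, 6)) - 12*66 = (-5/2 + 10*(1 - 2)) - 12*66 = (-5/2 + 10*(-1)) - 792 = (-5/2 - 10) - 792 = -25/2 - 792 = -1609/2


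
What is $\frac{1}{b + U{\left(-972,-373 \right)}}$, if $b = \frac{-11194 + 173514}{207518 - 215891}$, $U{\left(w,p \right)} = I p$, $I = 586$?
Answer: $- \frac{8373}{1830315914} \approx -4.5746 \cdot 10^{-6}$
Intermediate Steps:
$U{\left(w,p \right)} = 586 p$
$b = - \frac{162320}{8373}$ ($b = \frac{162320}{-8373} = 162320 \left(- \frac{1}{8373}\right) = - \frac{162320}{8373} \approx -19.386$)
$\frac{1}{b + U{\left(-972,-373 \right)}} = \frac{1}{- \frac{162320}{8373} + 586 \left(-373\right)} = \frac{1}{- \frac{162320}{8373} - 218578} = \frac{1}{- \frac{1830315914}{8373}} = - \frac{8373}{1830315914}$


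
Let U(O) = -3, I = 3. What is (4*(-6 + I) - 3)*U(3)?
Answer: 45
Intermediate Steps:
(4*(-6 + I) - 3)*U(3) = (4*(-6 + 3) - 3)*(-3) = (4*(-3) - 3)*(-3) = (-12 - 3)*(-3) = -15*(-3) = 45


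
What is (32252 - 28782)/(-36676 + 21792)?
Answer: -1735/7442 ≈ -0.23314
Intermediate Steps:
(32252 - 28782)/(-36676 + 21792) = 3470/(-14884) = 3470*(-1/14884) = -1735/7442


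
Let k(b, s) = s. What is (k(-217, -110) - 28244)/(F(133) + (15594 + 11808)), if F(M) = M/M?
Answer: -28354/27403 ≈ -1.0347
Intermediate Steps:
F(M) = 1
(k(-217, -110) - 28244)/(F(133) + (15594 + 11808)) = (-110 - 28244)/(1 + (15594 + 11808)) = -28354/(1 + 27402) = -28354/27403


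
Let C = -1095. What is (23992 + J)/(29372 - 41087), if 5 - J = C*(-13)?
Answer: -3254/3905 ≈ -0.83329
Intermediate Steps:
J = -14230 (J = 5 - (-1095)*(-13) = 5 - 1*14235 = 5 - 14235 = -14230)
(23992 + J)/(29372 - 41087) = (23992 - 14230)/(29372 - 41087) = 9762/(-11715) = 9762*(-1/11715) = -3254/3905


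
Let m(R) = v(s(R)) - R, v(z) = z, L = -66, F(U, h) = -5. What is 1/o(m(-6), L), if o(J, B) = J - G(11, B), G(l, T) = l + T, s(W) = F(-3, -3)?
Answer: 1/56 ≈ 0.017857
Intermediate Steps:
s(W) = -5
m(R) = -5 - R
G(l, T) = T + l
o(J, B) = -11 + J - B (o(J, B) = J - (B + 11) = J - (11 + B) = J + (-11 - B) = -11 + J - B)
1/o(m(-6), L) = 1/(-11 + (-5 - 1*(-6)) - 1*(-66)) = 1/(-11 + (-5 + 6) + 66) = 1/(-11 + 1 + 66) = 1/56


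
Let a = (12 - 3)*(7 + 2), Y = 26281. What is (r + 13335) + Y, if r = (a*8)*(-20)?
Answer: 26656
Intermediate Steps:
a = 81 (a = 9*9 = 81)
r = -12960 (r = (81*8)*(-20) = 648*(-20) = -12960)
(r + 13335) + Y = (-12960 + 13335) + 26281 = 375 + 26281 = 26656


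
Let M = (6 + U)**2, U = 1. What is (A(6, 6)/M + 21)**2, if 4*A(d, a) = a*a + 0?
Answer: 1077444/2401 ≈ 448.75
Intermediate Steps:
A(d, a) = a**2/4 (A(d, a) = (a*a + 0)/4 = (a**2 + 0)/4 = a**2/4)
M = 49 (M = (6 + 1)**2 = 7**2 = 49)
(A(6, 6)/M + 21)**2 = (((1/4)*6**2)/49 + 21)**2 = (((1/4)*36)*(1/49) + 21)**2 = (9*(1/49) + 21)**2 = (9/49 + 21)**2 = (1038/49)**2 = 1077444/2401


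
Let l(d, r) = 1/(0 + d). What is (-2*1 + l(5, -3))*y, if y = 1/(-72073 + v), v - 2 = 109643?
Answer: -3/62620 ≈ -4.7908e-5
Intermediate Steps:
l(d, r) = 1/d
v = 109645 (v = 2 + 109643 = 109645)
y = 1/37572 (y = 1/(-72073 + 109645) = 1/37572 ≈ 2.6616e-5)
(-2*1 + l(5, -3))*y = (-2*1 + 1/5)*(1/37572) = (-2 + ⅕)*(1/37572) = -9/5*1/37572 = -3/62620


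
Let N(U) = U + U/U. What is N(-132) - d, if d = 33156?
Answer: -33287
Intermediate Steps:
N(U) = 1 + U (N(U) = U + 1 = 1 + U)
N(-132) - d = (1 - 132) - 1*33156 = -131 - 33156 = -33287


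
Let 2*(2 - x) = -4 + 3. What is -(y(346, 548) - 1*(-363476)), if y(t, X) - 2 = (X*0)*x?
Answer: -363478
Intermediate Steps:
x = 5/2 (x = 2 - (-4 + 3)/2 = 2 - 1/2*(-1) = 2 + 1/2 = 5/2 ≈ 2.5000)
y(t, X) = 2 (y(t, X) = 2 + (X*0)*(5/2) = 2 + 0*(5/2) = 2 + 0 = 2)
-(y(346, 548) - 1*(-363476)) = -(2 - 1*(-363476)) = -(2 + 363476) = -1*363478 = -363478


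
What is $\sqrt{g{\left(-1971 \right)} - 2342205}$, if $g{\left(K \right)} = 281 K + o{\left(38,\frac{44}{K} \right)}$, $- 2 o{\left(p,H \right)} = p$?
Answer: $5 i \sqrt{115843} \approx 1701.8 i$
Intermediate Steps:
$o{\left(p,H \right)} = - \frac{p}{2}$
$g{\left(K \right)} = -19 + 281 K$ ($g{\left(K \right)} = 281 K - 19 = -19 + 281 K$)
$\sqrt{g{\left(-1971 \right)} - 2342205} = \sqrt{\left(-19 + 281 \left(-1971\right)\right) - 2342205} = \sqrt{\left(-19 - 553851\right) - 2342205} = \sqrt{-553870 - 2342205} = \sqrt{-2896075} = 5 i \sqrt{115843}$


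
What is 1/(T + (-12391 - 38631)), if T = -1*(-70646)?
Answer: 1/19624 ≈ 5.0958e-5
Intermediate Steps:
T = 70646
1/(T + (-12391 - 38631)) = 1/(70646 + (-12391 - 38631)) = 1/(70646 - 51022) = 1/19624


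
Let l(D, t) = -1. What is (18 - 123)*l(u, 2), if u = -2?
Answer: 105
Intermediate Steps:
(18 - 123)*l(u, 2) = (18 - 123)*(-1) = -105*(-1) = 105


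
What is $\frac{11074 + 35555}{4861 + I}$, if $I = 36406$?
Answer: $\frac{46629}{41267} \approx 1.1299$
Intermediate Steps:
$\frac{11074 + 35555}{4861 + I} = \frac{11074 + 35555}{4861 + 36406} = \frac{46629}{41267}$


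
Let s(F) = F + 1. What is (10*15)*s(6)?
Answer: 1050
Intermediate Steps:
s(F) = 1 + F
(10*15)*s(6) = (10*15)*(1 + 6) = 150*7 = 1050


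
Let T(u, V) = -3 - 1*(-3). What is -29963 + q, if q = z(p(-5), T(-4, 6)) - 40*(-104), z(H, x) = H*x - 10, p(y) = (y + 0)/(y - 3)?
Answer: -25813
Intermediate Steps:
p(y) = y/(-3 + y)
T(u, V) = 0 (T(u, V) = -3 + 3 = 0)
z(H, x) = -10 + H*x
q = 4150 (q = (-10 - 5/(-3 - 5)*0) - 40*(-104) = (-10 - 5/(-8)*0) + 4160 = (-10 - 5*(-1/8)*0) + 4160 = (-10 + (5/8)*0) + 4160 = (-10 + 0) + 4160 = -10 + 4160 = 4150)
-29963 + q = -29963 + 4150 = -25813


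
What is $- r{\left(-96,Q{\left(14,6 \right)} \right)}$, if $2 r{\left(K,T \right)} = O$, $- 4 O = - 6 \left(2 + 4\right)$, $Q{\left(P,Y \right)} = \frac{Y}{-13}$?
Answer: $- \frac{9}{2} \approx -4.5$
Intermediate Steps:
$Q{\left(P,Y \right)} = - \frac{Y}{13}$ ($Q{\left(P,Y \right)} = Y \left(- \frac{1}{13}\right) = - \frac{Y}{13}$)
$O = 9$ ($O = - \frac{\left(-6\right) \left(2 + 4\right)}{4} = - \frac{\left(-6\right) 6}{4} = \left(- \frac{1}{4}\right) \left(-36\right) = 9$)
$r{\left(K,T \right)} = \frac{9}{2}$ ($r{\left(K,T \right)} = \frac{1}{2} \cdot 9 = \frac{9}{2}$)
$- r{\left(-96,Q{\left(14,6 \right)} \right)} = \left(-1\right) \frac{9}{2} = - \frac{9}{2}$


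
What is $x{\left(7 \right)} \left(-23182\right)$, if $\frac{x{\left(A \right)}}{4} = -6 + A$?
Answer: $-92728$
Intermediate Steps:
$x{\left(A \right)} = -24 + 4 A$ ($x{\left(A \right)} = 4 \left(-6 + A\right) = -24 + 4 A$)
$x{\left(7 \right)} \left(-23182\right) = \left(-24 + 4 \cdot 7\right) \left(-23182\right) = \left(-24 + 28\right) \left(-23182\right) = 4 \left(-23182\right) = -92728$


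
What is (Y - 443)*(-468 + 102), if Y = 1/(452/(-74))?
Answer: 18328365/113 ≈ 1.6220e+5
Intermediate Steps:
Y = -37/226 (Y = 1/(452*(-1/74)) = 1/(-226/37) = -37/226 ≈ -0.16372)
(Y - 443)*(-468 + 102) = (-37/226 - 443)*(-468 + 102) = -100155/226*(-366) = 18328365/113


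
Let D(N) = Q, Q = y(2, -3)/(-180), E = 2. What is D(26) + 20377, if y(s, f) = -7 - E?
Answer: 407541/20 ≈ 20377.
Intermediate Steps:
y(s, f) = -9 (y(s, f) = -7 - 1*2 = -7 - 2 = -9)
Q = 1/20 (Q = -9/(-180) = -9*(-1/180) = 1/20 ≈ 0.050000)
D(N) = 1/20
D(26) + 20377 = 1/20 + 20377 = 407541/20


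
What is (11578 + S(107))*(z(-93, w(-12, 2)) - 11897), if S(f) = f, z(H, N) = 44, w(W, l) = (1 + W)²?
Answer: -138502305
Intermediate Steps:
(11578 + S(107))*(z(-93, w(-12, 2)) - 11897) = (11578 + 107)*(44 - 11897) = 11685*(-11853) = -138502305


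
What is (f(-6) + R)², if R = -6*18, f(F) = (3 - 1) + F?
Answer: 12544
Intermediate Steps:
f(F) = 2 + F
R = -108
(f(-6) + R)² = ((2 - 6) - 108)² = (-4 - 108)² = (-112)² = 12544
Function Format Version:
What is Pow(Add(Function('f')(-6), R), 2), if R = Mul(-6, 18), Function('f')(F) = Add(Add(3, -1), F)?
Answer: 12544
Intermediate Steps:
Function('f')(F) = Add(2, F)
R = -108
Pow(Add(Function('f')(-6), R), 2) = Pow(Add(Add(2, -6), -108), 2) = Pow(Add(-4, -108), 2) = Pow(-112, 2) = 12544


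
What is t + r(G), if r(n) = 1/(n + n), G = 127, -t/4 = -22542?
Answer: 22902673/254 ≈ 90168.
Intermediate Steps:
t = 90168 (t = -4*(-22542) = 90168)
r(n) = 1/(2*n)
t + r(G) = 90168 + (1/2)/127 = 90168 + (1/2)*(1/127) = 90168 + 1/254 = 22902673/254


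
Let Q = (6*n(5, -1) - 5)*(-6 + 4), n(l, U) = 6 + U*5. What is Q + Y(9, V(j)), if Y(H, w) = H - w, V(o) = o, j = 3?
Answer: 4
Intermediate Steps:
n(l, U) = 6 + 5*U
Q = -2 (Q = (6*(6 + 5*(-1)) - 5)*(-6 + 4) = (6*(6 - 5) - 5)*(-2) = (6*1 - 5)*(-2) = (6 - 5)*(-2) = 1*(-2) = -2)
Q + Y(9, V(j)) = -2 + (9 - 1*3) = -2 + (9 - 3) = -2 + 6 = 4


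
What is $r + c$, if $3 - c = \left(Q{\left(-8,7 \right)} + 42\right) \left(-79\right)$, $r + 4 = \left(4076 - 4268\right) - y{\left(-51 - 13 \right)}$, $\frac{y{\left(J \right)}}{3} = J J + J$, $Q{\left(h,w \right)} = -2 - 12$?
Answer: $-10077$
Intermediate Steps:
$Q{\left(h,w \right)} = -14$ ($Q{\left(h,w \right)} = -2 - 12 = -14$)
$y{\left(J \right)} = 3 J + 3 J^{2}$ ($y{\left(J \right)} = 3 \left(J J + J\right) = 3 \left(J^{2} + J\right) = 3 \left(J + J^{2}\right) = 3 J + 3 J^{2}$)
$r = -12292$ ($r = -4 + \left(\left(4076 - 4268\right) - 3 \left(-51 - 13\right) \left(1 - 64\right)\right) = -4 - \left(192 + 3 \left(-51 - 13\right) \left(1 - 64\right)\right) = -4 - \left(192 + 3 \left(-64\right) \left(1 - 64\right)\right) = -4 - \left(192 + 3 \left(-64\right) \left(-63\right)\right) = -4 - 12288 = -12292$)
$c = 2215$ ($c = 3 - \left(-14 + 42\right) \left(-79\right) = 3 - 28 \left(-79\right) = 3 - -2212 = 3 + 2212 = 2215$)
$r + c = -12292 + 2215 = -10077$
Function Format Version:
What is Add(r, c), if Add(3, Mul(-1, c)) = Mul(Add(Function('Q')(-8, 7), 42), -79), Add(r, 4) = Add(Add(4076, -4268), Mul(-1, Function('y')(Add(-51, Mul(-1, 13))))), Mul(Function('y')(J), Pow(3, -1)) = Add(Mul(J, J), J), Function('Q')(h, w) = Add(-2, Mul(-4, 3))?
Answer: -10077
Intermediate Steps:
Function('Q')(h, w) = -14 (Function('Q')(h, w) = Add(-2, -12) = -14)
Function('y')(J) = Add(Mul(3, J), Mul(3, Pow(J, 2))) (Function('y')(J) = Mul(3, Add(Mul(J, J), J)) = Mul(3, Add(Pow(J, 2), J)) = Mul(3, Add(J, Pow(J, 2))) = Add(Mul(3, J), Mul(3, Pow(J, 2))))
r = -12292 (r = Add(-4, Add(Add(4076, -4268), Mul(-1, Mul(3, Add(-51, Mul(-1, 13)), Add(1, Add(-51, Mul(-1, 13))))))) = Add(-4, Add(-192, Mul(-1, Mul(3, Add(-51, -13), Add(1, Add(-51, -13)))))) = Add(-4, Add(-192, Mul(-1, Mul(3, -64, Add(1, -64))))) = Add(-4, Add(-192, Mul(-1, Mul(3, -64, -63)))) = Add(-4, Add(-192, Mul(-1, 12096))) = Add(-4, Add(-192, -12096)) = Add(-4, -12288) = -12292)
c = 2215 (c = Add(3, Mul(-1, Mul(Add(-14, 42), -79))) = Add(3, Mul(-1, Mul(28, -79))) = Add(3, Mul(-1, -2212)) = Add(3, 2212) = 2215)
Add(r, c) = Add(-12292, 2215) = -10077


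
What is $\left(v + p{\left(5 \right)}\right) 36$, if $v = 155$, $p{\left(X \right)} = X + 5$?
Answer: $5940$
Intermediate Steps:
$p{\left(X \right)} = 5 + X$
$\left(v + p{\left(5 \right)}\right) 36 = \left(155 + \left(5 + 5\right)\right) 36 = \left(155 + 10\right) 36 = 165 \cdot 36 = 5940$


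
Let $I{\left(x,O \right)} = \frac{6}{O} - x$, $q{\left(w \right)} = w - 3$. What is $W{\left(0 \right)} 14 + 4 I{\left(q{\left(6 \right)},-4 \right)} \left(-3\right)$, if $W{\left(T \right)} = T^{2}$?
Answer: $54$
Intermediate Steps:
$q{\left(w \right)} = -3 + w$ ($q{\left(w \right)} = w - 3 = -3 + w$)
$I{\left(x,O \right)} = - x + \frac{6}{O}$
$W{\left(0 \right)} 14 + 4 I{\left(q{\left(6 \right)},-4 \right)} \left(-3\right) = 0^{2} \cdot 14 + 4 \left(- (-3 + 6) + \frac{6}{-4}\right) \left(-3\right) = 0 \cdot 14 + 4 \left(\left(-1\right) 3 + 6 \left(- \frac{1}{4}\right)\right) \left(-3\right) = 0 + 4 \left(-3 - \frac{3}{2}\right) \left(-3\right) = 0 + 4 \left(- \frac{9}{2}\right) \left(-3\right) = 0 - -54 = 0 + 54 = 54$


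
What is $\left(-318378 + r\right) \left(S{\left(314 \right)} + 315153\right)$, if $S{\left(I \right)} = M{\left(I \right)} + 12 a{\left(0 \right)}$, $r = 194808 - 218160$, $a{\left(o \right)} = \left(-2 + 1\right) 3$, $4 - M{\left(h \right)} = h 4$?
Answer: $-107257086450$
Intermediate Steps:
$M{\left(h \right)} = 4 - 4 h$ ($M{\left(h \right)} = 4 - h 4 = 4 - 4 h$)
$a{\left(o \right)} = -3$ ($a{\left(o \right)} = \left(-1\right) 3 = -3$)
$r = -23352$
$S{\left(I \right)} = -32 - 4 I$ ($S{\left(I \right)} = \left(4 - 4 I\right) + 12 \left(-3\right) = \left(4 - 4 I\right) - 36 = -32 - 4 I$)
$\left(-318378 + r\right) \left(S{\left(314 \right)} + 315153\right) = \left(-318378 - 23352\right) \left(\left(-32 - 1256\right) + 315153\right) = - 341730 \left(\left(-32 - 1256\right) + 315153\right) = - 341730 \left(-1288 + 315153\right) = \left(-341730\right) 313865 = -107257086450$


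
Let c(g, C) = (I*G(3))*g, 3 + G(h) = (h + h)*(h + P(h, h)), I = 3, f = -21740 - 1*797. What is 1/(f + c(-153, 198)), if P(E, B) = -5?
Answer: -1/15652 ≈ -6.3890e-5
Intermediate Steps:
f = -22537 (f = -21740 - 797 = -22537)
G(h) = -3 + 2*h*(-5 + h) (G(h) = -3 + (h + h)*(h - 5) = -3 + (2*h)*(-5 + h) = -3 + 2*h*(-5 + h))
c(g, C) = -45*g (c(g, C) = (3*(-3 - 10*3 + 2*3²))*g = (3*(-3 - 30 + 2*9))*g = (3*(-3 - 30 + 18))*g = (3*(-15))*g = -45*g)
1/(f + c(-153, 198)) = 1/(-22537 - 45*(-153)) = 1/(-22537 + 6885) = 1/(-15652) = -1/15652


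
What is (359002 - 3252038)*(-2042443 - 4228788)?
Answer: 18142897047316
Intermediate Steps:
(359002 - 3252038)*(-2042443 - 4228788) = -2893036*(-6271231) = 18142897047316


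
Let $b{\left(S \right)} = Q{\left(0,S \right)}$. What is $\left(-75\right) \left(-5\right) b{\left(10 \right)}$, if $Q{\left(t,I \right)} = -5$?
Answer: $-1875$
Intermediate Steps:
$b{\left(S \right)} = -5$
$\left(-75\right) \left(-5\right) b{\left(10 \right)} = \left(-75\right) \left(-5\right) \left(-5\right) = 375 \left(-5\right) = -1875$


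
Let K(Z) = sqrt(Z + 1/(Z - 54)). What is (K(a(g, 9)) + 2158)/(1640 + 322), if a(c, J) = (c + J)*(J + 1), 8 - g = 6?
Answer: 1079/981 + sqrt(86254)/54936 ≈ 1.1052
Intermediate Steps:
g = 2 (g = 8 - 1*6 = 8 - 6 = 2)
a(c, J) = (1 + J)*(J + c) (a(c, J) = (J + c)*(1 + J) = (1 + J)*(J + c))
K(Z) = sqrt(Z + 1/(-54 + Z))
(K(a(g, 9)) + 2158)/(1640 + 322) = (sqrt((1 + (9 + 2 + 9**2 + 9*2)*(-54 + (9 + 2 + 9**2 + 9*2)))/(-54 + (9 + 2 + 9**2 + 9*2))) + 2158)/(1640 + 322) = (sqrt((1 + (9 + 2 + 81 + 18)*(-54 + (9 + 2 + 81 + 18)))/(-54 + (9 + 2 + 81 + 18))) + 2158)/1962 = (sqrt((1 + 110*(-54 + 110))/(-54 + 110)) + 2158)*(1/1962) = (sqrt((1 + 110*56)/56) + 2158)*(1/1962) = (sqrt((1 + 6160)/56) + 2158)*(1/1962) = (sqrt((1/56)*6161) + 2158)*(1/1962) = (sqrt(6161/56) + 2158)*(1/1962) = (sqrt(86254)/28 + 2158)*(1/1962) = (2158 + sqrt(86254)/28)*(1/1962) = 1079/981 + sqrt(86254)/54936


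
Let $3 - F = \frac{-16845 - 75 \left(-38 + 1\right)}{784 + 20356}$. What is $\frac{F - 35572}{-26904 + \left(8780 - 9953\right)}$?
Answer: $\frac{10741637}{8479254} \approx 1.2668$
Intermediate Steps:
$F = \frac{1107}{302}$ ($F = 3 - \frac{-16845 - 75 \left(-38 + 1\right)}{784 + 20356} = 3 - \frac{-16845 - -2775}{21140} = 3 - \left(-16845 + 2775\right) \frac{1}{21140} = 3 - \left(-14070\right) \frac{1}{21140} = 3 - - \frac{201}{302} = 3 + \frac{201}{302} = \frac{1107}{302} \approx 3.6656$)
$\frac{F - 35572}{-26904 + \left(8780 - 9953\right)} = \frac{\frac{1107}{302} - 35572}{-26904 + \left(8780 - 9953\right)} = - \frac{10741637}{302 \left(-26904 - 1173\right)} = - \frac{10741637}{302 \left(-28077\right)} = \left(- \frac{10741637}{302}\right) \left(- \frac{1}{28077}\right) = \frac{10741637}{8479254}$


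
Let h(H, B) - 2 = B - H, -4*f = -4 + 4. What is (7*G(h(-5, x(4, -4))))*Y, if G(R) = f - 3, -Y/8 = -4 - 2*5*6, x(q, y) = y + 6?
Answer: -10752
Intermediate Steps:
f = 0 (f = -(-4 + 4)/4 = -1/4*0 = 0)
x(q, y) = 6 + y
h(H, B) = 2 + B - H (h(H, B) = 2 + (B - H) = 2 + B - H)
Y = 512 (Y = -8*(-4 - 2*5*6) = -8*(-4 - 10*6) = -8*(-4 - 60) = -8*(-64) = 512)
G(R) = -3 (G(R) = 0 - 3 = -3)
(7*G(h(-5, x(4, -4))))*Y = (7*(-3))*512 = -21*512 = -10752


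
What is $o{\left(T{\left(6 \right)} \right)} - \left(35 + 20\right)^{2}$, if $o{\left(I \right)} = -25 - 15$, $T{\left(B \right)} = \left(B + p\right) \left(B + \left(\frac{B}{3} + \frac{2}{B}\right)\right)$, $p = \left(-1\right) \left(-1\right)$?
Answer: $-3065$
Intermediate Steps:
$p = 1$
$T{\left(B \right)} = \left(1 + B\right) \left(\frac{2}{B} + \frac{4 B}{3}\right)$ ($T{\left(B \right)} = \left(B + 1\right) \left(B + \left(\frac{B}{3} + \frac{2}{B}\right)\right) = \left(1 + B\right) \left(B + \left(B \frac{1}{3} + \frac{2}{B}\right)\right) = \left(1 + B\right) \left(B + \left(\frac{B}{3} + \frac{2}{B}\right)\right) = \left(1 + B\right) \left(B + \left(\frac{2}{B} + \frac{B}{3}\right)\right) = \left(1 + B\right) \left(\frac{2}{B} + \frac{4 B}{3}\right)$)
$o{\left(I \right)} = -40$
$o{\left(T{\left(6 \right)} \right)} - \left(35 + 20\right)^{2} = -40 - \left(35 + 20\right)^{2} = -40 - 55^{2} = -40 - 3025 = -3065$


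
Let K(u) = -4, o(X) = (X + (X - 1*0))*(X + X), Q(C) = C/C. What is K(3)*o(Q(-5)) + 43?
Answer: 27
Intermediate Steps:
Q(C) = 1
o(X) = 4*X**2 (o(X) = (X + (X + 0))*(2*X) = (X + X)*(2*X) = (2*X)*(2*X) = 4*X**2)
K(3)*o(Q(-5)) + 43 = -16*1**2 + 43 = -16 + 43 = 27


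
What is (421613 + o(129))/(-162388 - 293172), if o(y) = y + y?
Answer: -421871/455560 ≈ -0.92605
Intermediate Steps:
o(y) = 2*y
(421613 + o(129))/(-162388 - 293172) = (421613 + 2*129)/(-162388 - 293172) = (421613 + 258)/(-455560) = 421871*(-1/455560) = -421871/455560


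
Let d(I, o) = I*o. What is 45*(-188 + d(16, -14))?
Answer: -18540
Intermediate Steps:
45*(-188 + d(16, -14)) = 45*(-188 + 16*(-14)) = 45*(-188 - 224) = 45*(-412) = -18540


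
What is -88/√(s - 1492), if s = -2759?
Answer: 88*I*√4251/4251 ≈ 1.3497*I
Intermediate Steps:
-88/√(s - 1492) = -88/√(-2759 - 1492) = -88*(-I*√4251/4251) = -(-88)*I*√4251/4251 = 88*I*√4251/4251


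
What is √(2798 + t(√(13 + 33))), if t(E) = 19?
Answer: 3*√313 ≈ 53.075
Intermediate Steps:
√(2798 + t(√(13 + 33))) = √(2798 + 19) = √2817 = 3*√313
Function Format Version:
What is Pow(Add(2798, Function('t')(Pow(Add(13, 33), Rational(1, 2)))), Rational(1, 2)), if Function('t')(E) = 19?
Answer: Mul(3, Pow(313, Rational(1, 2))) ≈ 53.075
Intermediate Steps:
Pow(Add(2798, Function('t')(Pow(Add(13, 33), Rational(1, 2)))), Rational(1, 2)) = Pow(Add(2798, 19), Rational(1, 2)) = Pow(2817, Rational(1, 2)) = Mul(3, Pow(313, Rational(1, 2)))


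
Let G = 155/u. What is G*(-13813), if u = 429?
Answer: -2141015/429 ≈ -4990.7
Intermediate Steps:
G = 155/429 ≈ 0.36131
G*(-13813) = (155/429)*(-13813) = -2141015/429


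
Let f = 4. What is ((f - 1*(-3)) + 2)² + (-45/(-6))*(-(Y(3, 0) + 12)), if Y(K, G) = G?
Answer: -9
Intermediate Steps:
((f - 1*(-3)) + 2)² + (-45/(-6))*(-(Y(3, 0) + 12)) = ((4 - 1*(-3)) + 2)² + (-45/(-6))*(-(0 + 12)) = ((4 + 3) + 2)² + (-45*(-⅙))*(-1*12) = (7 + 2)² + (15/2)*(-12) = 9² - 90 = 81 - 90 = -9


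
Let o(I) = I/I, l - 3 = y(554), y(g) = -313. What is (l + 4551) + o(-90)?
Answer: 4242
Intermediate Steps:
l = -310 (l = 3 - 313 = -310)
o(I) = 1
(l + 4551) + o(-90) = (-310 + 4551) + 1 = 4241 + 1 = 4242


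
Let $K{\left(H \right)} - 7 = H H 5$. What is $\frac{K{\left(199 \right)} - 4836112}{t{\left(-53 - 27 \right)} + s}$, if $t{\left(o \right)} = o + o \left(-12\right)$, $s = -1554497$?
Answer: $\frac{4638100}{1553617} \approx 2.9854$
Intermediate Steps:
$K{\left(H \right)} = 7 + 5 H^{2}$ ($K{\left(H \right)} = 7 + H H 5 = 7 + H^{2} \cdot 5 = 7 + 5 H^{2}$)
$t{\left(o \right)} = - 11 o$ ($t{\left(o \right)} = o - 12 o = - 11 o$)
$\frac{K{\left(199 \right)} - 4836112}{t{\left(-53 - 27 \right)} + s} = \frac{\left(7 + 5 \cdot 199^{2}\right) - 4836112}{- 11 \left(-53 - 27\right) - 1554497} = \frac{\left(7 + 5 \cdot 39601\right) - 4836112}{\left(-11\right) \left(-80\right) - 1554497} = \frac{\left(7 + 198005\right) - 4836112}{880 - 1554497} = \frac{198012 - 4836112}{-1553617} = \left(-4638100\right) \left(- \frac{1}{1553617}\right) = \frac{4638100}{1553617}$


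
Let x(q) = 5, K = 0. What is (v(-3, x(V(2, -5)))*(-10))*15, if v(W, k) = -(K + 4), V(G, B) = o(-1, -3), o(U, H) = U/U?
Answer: 600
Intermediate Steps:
o(U, H) = 1
V(G, B) = 1
v(W, k) = -4 (v(W, k) = -(0 + 4) = -1*4 = -4)
(v(-3, x(V(2, -5)))*(-10))*15 = -4*(-10)*15 = 40*15 = 600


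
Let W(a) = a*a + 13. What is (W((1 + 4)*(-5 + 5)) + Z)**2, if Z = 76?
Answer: 7921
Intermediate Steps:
W(a) = 13 + a**2 (W(a) = a**2 + 13 = 13 + a**2)
(W((1 + 4)*(-5 + 5)) + Z)**2 = ((13 + ((1 + 4)*(-5 + 5))**2) + 76)**2 = ((13 + (5*0)**2) + 76)**2 = ((13 + 0**2) + 76)**2 = ((13 + 0) + 76)**2 = (13 + 76)**2 = 89**2 = 7921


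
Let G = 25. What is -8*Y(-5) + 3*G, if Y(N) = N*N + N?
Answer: -85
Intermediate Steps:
Y(N) = N + N**2 (Y(N) = N**2 + N = N + N**2)
-8*Y(-5) + 3*G = -(-40)*(1 - 5) + 3*25 = -(-40)*(-4) + 75 = -8*20 + 75 = -160 + 75 = -85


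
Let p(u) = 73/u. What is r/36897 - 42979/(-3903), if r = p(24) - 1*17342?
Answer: 12144977669/1152071928 ≈ 10.542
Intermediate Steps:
r = -416135/24 (r = 73/24 - 1*17342 = 73*(1/24) - 17342 = 73/24 - 17342 = -416135/24 ≈ -17339.)
r/36897 - 42979/(-3903) = -416135/24/36897 - 42979/(-3903) = -416135/24*1/36897 - 42979*(-1/3903) = -416135/885528 + 42979/3903 = 12144977669/1152071928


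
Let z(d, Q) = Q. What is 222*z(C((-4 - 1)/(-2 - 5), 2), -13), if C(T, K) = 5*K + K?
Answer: -2886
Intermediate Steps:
C(T, K) = 6*K
222*z(C((-4 - 1)/(-2 - 5), 2), -13) = 222*(-13) = -2886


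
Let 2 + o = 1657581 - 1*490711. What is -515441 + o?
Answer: 651427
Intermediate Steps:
o = 1166868 (o = -2 + (1657581 - 1*490711) = -2 + (1657581 - 490711) = -2 + 1166870 = 1166868)
-515441 + o = -515441 + 1166868 = 651427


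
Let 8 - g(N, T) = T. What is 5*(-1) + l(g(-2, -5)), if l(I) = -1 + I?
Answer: 7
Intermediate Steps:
g(N, T) = 8 - T
5*(-1) + l(g(-2, -5)) = 5*(-1) + (-1 + (8 - 1*(-5))) = -5 + (-1 + (8 + 5)) = -5 + (-1 + 13) = -5 + 12 = 7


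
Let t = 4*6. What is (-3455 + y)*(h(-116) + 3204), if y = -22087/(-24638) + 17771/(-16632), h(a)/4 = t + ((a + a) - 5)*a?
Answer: -6682140331114583/17074134 ≈ -3.9136e+8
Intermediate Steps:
t = 24
h(a) = 96 + 4*a*(-5 + 2*a) (h(a) = 4*(24 + ((a + a) - 5)*a) = 4*(24 + (2*a - 5)*a) = 4*(24 + (-5 + 2*a)*a) = 4*(24 + a*(-5 + 2*a)) = 96 + 4*a*(-5 + 2*a))
y = -35245457/204889608 (y = -22087*(-1/24638) + 17771*(-1/16632) = 22087/24638 - 17771/16632 = -35245457/204889608 ≈ -0.17202)
(-3455 + y)*(h(-116) + 3204) = (-3455 - 35245457/204889608)*((96 - 20*(-116) + 8*(-116)²) + 3204) = -707928841097*((96 + 2320 + 8*13456) + 3204)/204889608 = -707928841097*((96 + 2320 + 107648) + 3204)/204889608 = -707928841097*(110064 + 3204)/204889608 = -707928841097/204889608*113268 = -6682140331114583/17074134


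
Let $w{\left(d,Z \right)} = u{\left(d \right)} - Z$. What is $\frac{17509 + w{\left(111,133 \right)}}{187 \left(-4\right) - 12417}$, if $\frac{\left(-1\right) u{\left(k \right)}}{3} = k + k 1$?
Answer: $- \frac{3342}{2633} \approx -1.2693$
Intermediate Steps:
$u{\left(k \right)} = - 6 k$ ($u{\left(k \right)} = - 3 \left(k + k 1\right) = - 3 \left(k + k\right) = - 3 \cdot 2 k = - 6 k$)
$w{\left(d,Z \right)} = - Z - 6 d$ ($w{\left(d,Z \right)} = - 6 d - Z = - Z - 6 d$)
$\frac{17509 + w{\left(111,133 \right)}}{187 \left(-4\right) - 12417} = \frac{17509 - 799}{187 \left(-4\right) - 12417} = \frac{17509 - 799}{-748 - 12417} = \frac{17509 - 799}{-13165} = 16710 \left(- \frac{1}{13165}\right) = - \frac{3342}{2633}$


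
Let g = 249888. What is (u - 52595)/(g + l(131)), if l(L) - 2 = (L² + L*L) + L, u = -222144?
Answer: -274739/284343 ≈ -0.96622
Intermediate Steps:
l(L) = 2 + L + 2*L² (l(L) = 2 + ((L² + L*L) + L) = 2 + ((L² + L²) + L) = 2 + (2*L² + L) = 2 + (L + 2*L²) = 2 + L + 2*L²)
(u - 52595)/(g + l(131)) = (-222144 - 52595)/(249888 + (2 + 131 + 2*131²)) = -274739/(249888 + (2 + 131 + 2*17161)) = -274739/(249888 + (2 + 131 + 34322)) = -274739/(249888 + 34455) = -274739/284343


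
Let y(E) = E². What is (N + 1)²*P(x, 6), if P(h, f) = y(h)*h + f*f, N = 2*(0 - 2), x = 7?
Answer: 3411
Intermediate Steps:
N = -4 (N = 2*(-2) = -4)
P(h, f) = f² + h³ (P(h, f) = h²*h + f*f = h³ + f² = f² + h³)
(N + 1)²*P(x, 6) = (-4 + 1)²*(6² + 7³) = (-3)²*(36 + 343) = 9*379 = 3411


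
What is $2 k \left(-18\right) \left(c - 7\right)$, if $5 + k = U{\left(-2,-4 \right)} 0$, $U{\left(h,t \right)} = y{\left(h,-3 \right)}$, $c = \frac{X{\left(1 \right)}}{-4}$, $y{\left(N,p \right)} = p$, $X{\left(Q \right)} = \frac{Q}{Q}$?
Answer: $-1305$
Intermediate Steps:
$X{\left(Q \right)} = 1$
$c = - \frac{1}{4}$ ($c = 1 \frac{1}{-4} = 1 \left(- \frac{1}{4}\right) = - \frac{1}{4} \approx -0.25$)
$U{\left(h,t \right)} = -3$
$k = -5$ ($k = -5 - 0 = -5 + 0 = -5$)
$2 k \left(-18\right) \left(c - 7\right) = 2 \left(-5\right) \left(-18\right) \left(- \frac{1}{4} - 7\right) = \left(-10\right) \left(-18\right) \left(- \frac{29}{4}\right) = 180 \left(- \frac{29}{4}\right) = -1305$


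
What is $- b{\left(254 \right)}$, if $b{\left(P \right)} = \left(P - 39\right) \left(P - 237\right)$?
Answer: $-3655$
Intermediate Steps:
$b{\left(P \right)} = \left(-237 + P\right) \left(-39 + P\right)$ ($b{\left(P \right)} = \left(-39 + P\right) \left(-237 + P\right) = \left(-237 + P\right) \left(-39 + P\right)$)
$- b{\left(254 \right)} = - (9243 + 254^{2} - 70104) = - (9243 + 64516 - 70104) = \left(-1\right) 3655 = -3655$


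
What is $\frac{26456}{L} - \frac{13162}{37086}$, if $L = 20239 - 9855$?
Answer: $\frac{52779563}{24068814} \approx 2.1929$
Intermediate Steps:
$L = 10384$
$\frac{26456}{L} - \frac{13162}{37086} = \frac{26456}{10384} - \frac{13162}{37086} = 26456 \cdot \frac{1}{10384} - \frac{6581}{18543} = \frac{3307}{1298} - \frac{6581}{18543} = \frac{52779563}{24068814}$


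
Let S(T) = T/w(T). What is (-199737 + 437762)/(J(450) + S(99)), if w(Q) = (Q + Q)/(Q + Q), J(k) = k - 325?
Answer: 238025/224 ≈ 1062.6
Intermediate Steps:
J(k) = -325 + k
w(Q) = 1 (w(Q) = (2*Q)/((2*Q)) = (2*Q)*(1/(2*Q)) = 1)
S(T) = T (S(T) = T/1 = T*1 = T)
(-199737 + 437762)/(J(450) + S(99)) = (-199737 + 437762)/((-325 + 450) + 99) = 238025/(125 + 99) = 238025/224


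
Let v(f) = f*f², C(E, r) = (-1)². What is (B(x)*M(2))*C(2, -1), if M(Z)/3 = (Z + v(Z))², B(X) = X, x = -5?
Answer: -1500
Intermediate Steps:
C(E, r) = 1
v(f) = f³
M(Z) = 3*(Z + Z³)²
(B(x)*M(2))*C(2, -1) = -15*2²*(1 + 2²)²*1 = -15*4*(1 + 4)²*1 = -15*4*5²*1 = -15*4*25*1 = -5*300*1 = -1500*1 = -1500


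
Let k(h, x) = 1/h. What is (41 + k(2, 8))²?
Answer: 6889/4 ≈ 1722.3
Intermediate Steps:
(41 + k(2, 8))² = (41 + 1/2)² = (41 + ½)² = (83/2)² = 6889/4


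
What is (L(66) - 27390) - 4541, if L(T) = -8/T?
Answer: -1053727/33 ≈ -31931.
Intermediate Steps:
(L(66) - 27390) - 4541 = (-8/66 - 27390) - 4541 = (-8*1/66 - 27390) - 4541 = (-4/33 - 27390) - 4541 = -903874/33 - 4541 = -1053727/33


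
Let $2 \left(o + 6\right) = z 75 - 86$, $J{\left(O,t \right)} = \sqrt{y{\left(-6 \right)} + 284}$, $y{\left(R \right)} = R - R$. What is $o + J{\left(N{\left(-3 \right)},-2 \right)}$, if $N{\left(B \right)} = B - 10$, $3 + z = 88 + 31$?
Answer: $4301 + 2 \sqrt{71} \approx 4317.9$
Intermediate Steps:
$y{\left(R \right)} = 0$
$z = 116$ ($z = -3 + \left(88 + 31\right) = -3 + 119 = 116$)
$N{\left(B \right)} = -10 + B$
$J{\left(O,t \right)} = 2 \sqrt{71}$ ($J{\left(O,t \right)} = \sqrt{0 + 284} = \sqrt{284} = 2 \sqrt{71}$)
$o = 4301$ ($o = -6 + \frac{116 \cdot 75 - 86}{2} = -6 + \frac{8700 - 86}{2} = -6 + \frac{1}{2} \cdot 8614 = -6 + 4307 = 4301$)
$o + J{\left(N{\left(-3 \right)},-2 \right)} = 4301 + 2 \sqrt{71}$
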